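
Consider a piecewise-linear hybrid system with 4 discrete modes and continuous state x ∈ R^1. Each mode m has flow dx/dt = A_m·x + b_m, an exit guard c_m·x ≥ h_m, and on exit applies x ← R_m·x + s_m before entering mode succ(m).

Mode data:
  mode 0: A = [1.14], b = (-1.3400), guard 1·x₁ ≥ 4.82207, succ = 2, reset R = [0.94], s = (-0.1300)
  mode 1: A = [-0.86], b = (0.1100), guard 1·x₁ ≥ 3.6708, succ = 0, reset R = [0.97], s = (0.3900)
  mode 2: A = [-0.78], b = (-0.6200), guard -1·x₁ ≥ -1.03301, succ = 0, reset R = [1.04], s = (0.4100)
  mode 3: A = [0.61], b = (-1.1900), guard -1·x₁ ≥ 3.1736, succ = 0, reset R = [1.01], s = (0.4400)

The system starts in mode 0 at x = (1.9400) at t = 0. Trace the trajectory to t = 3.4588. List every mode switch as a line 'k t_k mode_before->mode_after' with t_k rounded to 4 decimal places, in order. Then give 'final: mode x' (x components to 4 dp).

Mode 0: guard c·x = 4.8221 hit at Δt = 1.3704 (t = 1.3704), x⁻ = (4.8221) → reset → x⁺ = (4.4027), jump to mode 2
Mode 2: guard c·x = -1.0330 hit at Δt = 1.3398 (t = 2.7102), x⁻ = (1.0330) → reset → x⁺ = (1.4843), jump to mode 0
Mode 0: flow for 0.7486 to horizon, guard not reached → x = (1.9006)

1 1.3704 0->2
2 2.7102 2->0
final: 0 1.9006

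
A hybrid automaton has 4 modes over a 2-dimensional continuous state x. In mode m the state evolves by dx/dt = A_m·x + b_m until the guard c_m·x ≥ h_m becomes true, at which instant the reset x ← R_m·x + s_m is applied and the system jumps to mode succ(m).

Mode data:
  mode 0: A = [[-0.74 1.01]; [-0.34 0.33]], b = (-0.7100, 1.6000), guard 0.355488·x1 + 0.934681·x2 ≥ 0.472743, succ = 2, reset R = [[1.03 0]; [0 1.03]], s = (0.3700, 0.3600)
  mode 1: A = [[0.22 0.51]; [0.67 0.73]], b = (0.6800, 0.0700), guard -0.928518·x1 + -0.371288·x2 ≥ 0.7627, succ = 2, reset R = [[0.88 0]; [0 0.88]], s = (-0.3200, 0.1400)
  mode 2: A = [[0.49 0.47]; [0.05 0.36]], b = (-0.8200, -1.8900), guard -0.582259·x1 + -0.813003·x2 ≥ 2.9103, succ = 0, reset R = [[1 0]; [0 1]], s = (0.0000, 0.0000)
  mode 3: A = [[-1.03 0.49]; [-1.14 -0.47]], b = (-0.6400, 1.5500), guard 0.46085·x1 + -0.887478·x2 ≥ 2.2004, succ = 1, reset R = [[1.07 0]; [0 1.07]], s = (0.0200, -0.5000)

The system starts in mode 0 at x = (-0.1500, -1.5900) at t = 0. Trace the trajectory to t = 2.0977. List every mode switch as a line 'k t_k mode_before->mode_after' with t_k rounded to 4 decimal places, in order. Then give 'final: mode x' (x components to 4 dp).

Mode 0: guard c·x = 0.4727 hit at Δt = 1.4052 (t = 1.4052), x⁻ = (-0.9198, 0.8556) → reset → x⁺ = (-0.5774, 1.2413), jump to mode 2
Mode 2: flow for 0.6925 to horizon, guard not reached → x = (-1.2092, 0.0736)

1 1.4052 0->2
final: 2 -1.2092 0.0736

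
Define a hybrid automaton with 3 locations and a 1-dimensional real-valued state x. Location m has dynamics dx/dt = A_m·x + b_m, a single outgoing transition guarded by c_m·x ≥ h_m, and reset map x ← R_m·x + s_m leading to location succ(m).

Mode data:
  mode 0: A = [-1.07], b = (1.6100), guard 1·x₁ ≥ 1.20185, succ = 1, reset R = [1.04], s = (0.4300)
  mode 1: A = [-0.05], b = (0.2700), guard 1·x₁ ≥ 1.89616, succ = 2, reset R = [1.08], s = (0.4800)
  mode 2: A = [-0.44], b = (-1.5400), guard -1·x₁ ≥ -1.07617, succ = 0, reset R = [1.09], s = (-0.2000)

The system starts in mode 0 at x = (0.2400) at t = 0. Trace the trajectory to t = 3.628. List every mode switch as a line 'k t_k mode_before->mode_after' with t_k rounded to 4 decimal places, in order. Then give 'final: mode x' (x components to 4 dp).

1 1.3359 0->1
2 2.5336 1->2
3 3.1598 2->0
final: 0 1.1825

Mode 0: guard c·x = 1.2019 hit at Δt = 1.3359 (t = 1.3359), x⁻ = (1.2019) → reset → x⁺ = (1.6799), jump to mode 1
Mode 1: guard c·x = 1.8962 hit at Δt = 1.1977 (t = 2.5336), x⁻ = (1.8962) → reset → x⁺ = (2.5279), jump to mode 2
Mode 2: guard c·x = -1.0762 hit at Δt = 0.6262 (t = 3.1598), x⁻ = (1.0762) → reset → x⁺ = (0.9730), jump to mode 0
Mode 0: flow for 0.4682 to horizon, guard not reached → x = (1.1825)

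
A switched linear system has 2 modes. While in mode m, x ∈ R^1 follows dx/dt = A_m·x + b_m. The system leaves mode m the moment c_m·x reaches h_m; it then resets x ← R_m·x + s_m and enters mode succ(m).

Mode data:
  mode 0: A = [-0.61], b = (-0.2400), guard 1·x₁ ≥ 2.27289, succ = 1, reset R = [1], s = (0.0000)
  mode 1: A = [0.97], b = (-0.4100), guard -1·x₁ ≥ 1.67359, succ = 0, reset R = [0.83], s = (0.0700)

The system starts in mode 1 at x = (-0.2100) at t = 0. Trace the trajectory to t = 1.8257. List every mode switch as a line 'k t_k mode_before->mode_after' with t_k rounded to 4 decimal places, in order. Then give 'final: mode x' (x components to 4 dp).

Mode 1: guard c·x = 1.6736 hit at Δt = 1.2350 (t = 1.2350), x⁻ = (-1.6736) → reset → x⁺ = (-1.3191), jump to mode 0
Mode 0: flow for 0.5907 to horizon, guard not reached → x = (-1.0390)

1 1.2350 1->0
final: 0 -1.0390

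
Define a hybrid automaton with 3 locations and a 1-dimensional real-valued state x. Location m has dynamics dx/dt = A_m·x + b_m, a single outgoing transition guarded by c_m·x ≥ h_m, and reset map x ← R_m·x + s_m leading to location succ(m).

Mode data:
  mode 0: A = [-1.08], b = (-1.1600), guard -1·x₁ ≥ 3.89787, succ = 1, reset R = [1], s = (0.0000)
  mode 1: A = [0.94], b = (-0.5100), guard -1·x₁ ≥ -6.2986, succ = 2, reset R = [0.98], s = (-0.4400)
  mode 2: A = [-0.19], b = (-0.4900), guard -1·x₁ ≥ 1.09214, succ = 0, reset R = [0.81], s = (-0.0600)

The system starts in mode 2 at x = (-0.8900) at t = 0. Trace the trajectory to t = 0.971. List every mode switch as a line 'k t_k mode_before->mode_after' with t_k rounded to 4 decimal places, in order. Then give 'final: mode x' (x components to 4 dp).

Mode 2: guard c·x = 1.0921 hit at Δt = 0.6709 (t = 0.6709), x⁻ = (-1.0921) → reset → x⁺ = (-0.9446), jump to mode 0
Mode 0: flow for 0.3001 to horizon, guard not reached → x = (-0.9805)

1 0.6709 2->0
final: 0 -0.9805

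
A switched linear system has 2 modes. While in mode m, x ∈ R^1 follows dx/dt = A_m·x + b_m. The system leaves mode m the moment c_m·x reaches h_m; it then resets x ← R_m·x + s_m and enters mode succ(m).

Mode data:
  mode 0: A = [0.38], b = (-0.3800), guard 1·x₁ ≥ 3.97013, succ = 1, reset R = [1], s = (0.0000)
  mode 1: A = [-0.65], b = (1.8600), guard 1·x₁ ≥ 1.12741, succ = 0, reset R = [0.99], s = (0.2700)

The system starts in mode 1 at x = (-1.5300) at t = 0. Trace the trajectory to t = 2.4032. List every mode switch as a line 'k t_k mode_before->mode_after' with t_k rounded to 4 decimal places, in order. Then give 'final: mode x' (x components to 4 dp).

Mode 1: guard c·x = 1.1274 hit at Δt = 1.4295 (t = 1.4295), x⁻ = (1.1274) → reset → x⁺ = (1.3861), jump to mode 0
Mode 0: flow for 0.9737 to horizon, guard not reached → x = (1.5590)

1 1.4295 1->0
final: 0 1.5590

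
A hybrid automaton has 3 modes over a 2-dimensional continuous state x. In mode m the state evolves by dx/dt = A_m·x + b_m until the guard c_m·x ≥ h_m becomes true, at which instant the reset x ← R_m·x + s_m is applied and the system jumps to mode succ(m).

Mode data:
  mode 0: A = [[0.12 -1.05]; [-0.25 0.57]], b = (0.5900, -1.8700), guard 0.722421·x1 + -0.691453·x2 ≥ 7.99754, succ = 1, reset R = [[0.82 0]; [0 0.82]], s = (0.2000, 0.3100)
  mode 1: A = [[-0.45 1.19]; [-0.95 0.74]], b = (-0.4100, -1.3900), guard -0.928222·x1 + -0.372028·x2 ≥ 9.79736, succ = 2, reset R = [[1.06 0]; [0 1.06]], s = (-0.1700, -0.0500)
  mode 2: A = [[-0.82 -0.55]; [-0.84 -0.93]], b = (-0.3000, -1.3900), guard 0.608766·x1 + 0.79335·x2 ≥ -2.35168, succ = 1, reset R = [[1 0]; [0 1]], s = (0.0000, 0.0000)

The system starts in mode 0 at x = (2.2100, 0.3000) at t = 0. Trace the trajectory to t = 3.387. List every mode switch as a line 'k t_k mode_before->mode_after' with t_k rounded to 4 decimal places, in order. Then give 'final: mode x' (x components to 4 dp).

1 1.3701 0->1
2 2.4353 1->2
final: 2 -0.3196 -5.0279

Mode 0: guard c·x = 7.9975 hit at Δt = 1.3701 (t = 1.3701), x⁻ = (6.3192, -4.9640) → reset → x⁺ = (5.3818, -3.7605), jump to mode 1
Mode 1: guard c·x = 9.7974 hit at Δt = 1.0652 (t = 2.4353), x⁻ = (-5.7176, -12.0693) → reset → x⁺ = (-6.2307, -12.8435), jump to mode 2
Mode 2: flow for 0.9517 to horizon, guard not reached → x = (-0.3196, -5.0279)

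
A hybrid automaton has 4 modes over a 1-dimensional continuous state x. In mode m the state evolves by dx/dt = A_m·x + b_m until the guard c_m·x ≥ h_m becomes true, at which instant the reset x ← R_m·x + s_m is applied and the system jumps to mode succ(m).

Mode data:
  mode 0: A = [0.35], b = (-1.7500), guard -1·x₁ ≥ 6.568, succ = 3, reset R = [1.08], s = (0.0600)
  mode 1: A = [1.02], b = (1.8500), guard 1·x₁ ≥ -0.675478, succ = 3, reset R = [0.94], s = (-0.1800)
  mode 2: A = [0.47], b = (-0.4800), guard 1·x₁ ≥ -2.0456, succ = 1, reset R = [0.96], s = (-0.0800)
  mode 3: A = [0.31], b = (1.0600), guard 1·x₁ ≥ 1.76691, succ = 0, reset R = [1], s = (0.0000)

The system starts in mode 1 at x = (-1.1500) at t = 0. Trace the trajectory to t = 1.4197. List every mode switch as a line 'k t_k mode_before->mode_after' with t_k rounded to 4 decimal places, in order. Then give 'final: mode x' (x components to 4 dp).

Mode 1: guard c·x = -0.6755 hit at Δt = 0.5288 (t = 0.5288), x⁻ = (-0.6755) → reset → x⁺ = (-0.8149), jump to mode 3
Mode 3: flow for 0.8909 to horizon, guard not reached → x = (0.0135)

1 0.5288 1->3
final: 3 0.0135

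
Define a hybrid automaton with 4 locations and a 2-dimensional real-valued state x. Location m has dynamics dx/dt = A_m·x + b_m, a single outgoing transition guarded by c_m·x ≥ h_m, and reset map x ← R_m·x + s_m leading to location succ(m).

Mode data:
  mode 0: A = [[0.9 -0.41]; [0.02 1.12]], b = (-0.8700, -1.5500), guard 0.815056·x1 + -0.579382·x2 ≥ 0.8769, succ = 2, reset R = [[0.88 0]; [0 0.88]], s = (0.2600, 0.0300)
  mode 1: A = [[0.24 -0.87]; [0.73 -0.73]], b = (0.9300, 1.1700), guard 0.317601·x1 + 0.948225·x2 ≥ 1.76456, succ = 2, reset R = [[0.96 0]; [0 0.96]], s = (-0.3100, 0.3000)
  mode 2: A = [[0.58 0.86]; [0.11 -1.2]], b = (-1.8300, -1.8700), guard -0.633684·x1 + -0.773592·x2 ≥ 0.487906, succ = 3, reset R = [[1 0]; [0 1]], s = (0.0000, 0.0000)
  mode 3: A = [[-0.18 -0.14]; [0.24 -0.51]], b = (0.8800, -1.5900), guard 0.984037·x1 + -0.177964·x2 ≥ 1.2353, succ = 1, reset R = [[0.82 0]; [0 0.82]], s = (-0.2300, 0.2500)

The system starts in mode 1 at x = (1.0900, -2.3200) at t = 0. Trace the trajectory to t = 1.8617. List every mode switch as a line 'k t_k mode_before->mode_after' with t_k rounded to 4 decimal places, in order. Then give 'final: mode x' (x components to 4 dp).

1 0.9557 1->2
final: 2 2.4880 -0.4996

Mode 1: guard c·x = 1.7646 hit at Δt = 0.9557 (t = 0.9557), x⁻ = (3.0531, 0.8383) → reset → x⁺ = (2.6210, 1.1048), jump to mode 2
Mode 2: flow for 0.9060 to horizon, guard not reached → x = (2.4880, -0.4996)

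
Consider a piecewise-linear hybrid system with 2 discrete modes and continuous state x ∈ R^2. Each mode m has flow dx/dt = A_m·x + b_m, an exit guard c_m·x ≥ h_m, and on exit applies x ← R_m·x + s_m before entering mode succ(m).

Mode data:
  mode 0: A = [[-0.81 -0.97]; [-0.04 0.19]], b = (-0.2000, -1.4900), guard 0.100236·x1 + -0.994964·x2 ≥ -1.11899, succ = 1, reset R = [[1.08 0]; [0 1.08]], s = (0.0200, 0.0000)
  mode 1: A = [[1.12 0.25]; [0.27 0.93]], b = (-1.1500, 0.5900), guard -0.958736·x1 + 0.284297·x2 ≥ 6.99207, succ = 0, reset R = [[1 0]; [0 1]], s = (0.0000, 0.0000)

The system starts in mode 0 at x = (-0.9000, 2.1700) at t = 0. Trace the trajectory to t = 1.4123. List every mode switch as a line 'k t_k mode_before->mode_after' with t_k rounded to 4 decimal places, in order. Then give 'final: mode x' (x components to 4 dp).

1 1.0610 0->1
final: 1 -2.8301 1.4491

Mode 0: guard c·x = -1.1190 hit at Δt = 1.0610 (t = 1.0610), x⁻ = (-1.5602, 0.9675) → reset → x⁺ = (-1.6650, 1.0449), jump to mode 1
Mode 1: flow for 0.3513 to horizon, guard not reached → x = (-2.8301, 1.4491)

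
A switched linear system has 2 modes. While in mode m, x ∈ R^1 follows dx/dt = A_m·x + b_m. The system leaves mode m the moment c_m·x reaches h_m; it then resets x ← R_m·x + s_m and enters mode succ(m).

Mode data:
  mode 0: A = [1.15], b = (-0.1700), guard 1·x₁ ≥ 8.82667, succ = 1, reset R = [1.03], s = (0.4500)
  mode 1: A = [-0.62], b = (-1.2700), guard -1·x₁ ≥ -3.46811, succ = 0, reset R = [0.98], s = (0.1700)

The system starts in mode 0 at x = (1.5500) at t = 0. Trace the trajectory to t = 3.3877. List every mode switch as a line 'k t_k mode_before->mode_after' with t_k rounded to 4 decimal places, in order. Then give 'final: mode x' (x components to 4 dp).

Mode 0: guard c·x = 8.8267 hit at Δt = 1.5851 (t = 1.5851), x⁻ = (8.8267) → reset → x⁺ = (9.5415), jump to mode 1
Mode 1: guard c·x = -3.4681 hit at Δt = 1.1974 (t = 2.7825), x⁻ = (3.4681) → reset → x⁺ = (3.5687), jump to mode 0
Mode 0: flow for 0.6052 to horizon, guard not reached → x = (7.0091)

1 1.5851 0->1
2 2.7825 1->0
final: 0 7.0091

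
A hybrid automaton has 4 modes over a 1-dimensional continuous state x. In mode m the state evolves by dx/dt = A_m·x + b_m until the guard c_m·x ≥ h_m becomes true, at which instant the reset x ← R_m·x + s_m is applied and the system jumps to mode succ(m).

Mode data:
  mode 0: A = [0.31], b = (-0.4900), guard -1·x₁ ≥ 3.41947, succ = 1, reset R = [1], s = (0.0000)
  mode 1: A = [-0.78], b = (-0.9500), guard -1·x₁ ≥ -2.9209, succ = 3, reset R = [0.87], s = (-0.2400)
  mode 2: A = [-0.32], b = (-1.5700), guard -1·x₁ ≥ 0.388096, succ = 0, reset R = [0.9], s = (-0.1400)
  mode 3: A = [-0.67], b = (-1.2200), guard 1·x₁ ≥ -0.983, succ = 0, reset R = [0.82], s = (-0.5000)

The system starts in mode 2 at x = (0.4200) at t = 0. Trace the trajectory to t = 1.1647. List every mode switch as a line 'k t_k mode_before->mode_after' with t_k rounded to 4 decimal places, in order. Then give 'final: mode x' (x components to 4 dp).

Mode 2: guard c·x = 0.3881 hit at Δt = 0.5142 (t = 0.5142), x⁻ = (-0.3881) → reset → x⁺ = (-0.4893), jump to mode 0
Mode 0: flow for 0.6505 to horizon, guard not reached → x = (-0.9518)

1 0.5142 2->0
final: 0 -0.9518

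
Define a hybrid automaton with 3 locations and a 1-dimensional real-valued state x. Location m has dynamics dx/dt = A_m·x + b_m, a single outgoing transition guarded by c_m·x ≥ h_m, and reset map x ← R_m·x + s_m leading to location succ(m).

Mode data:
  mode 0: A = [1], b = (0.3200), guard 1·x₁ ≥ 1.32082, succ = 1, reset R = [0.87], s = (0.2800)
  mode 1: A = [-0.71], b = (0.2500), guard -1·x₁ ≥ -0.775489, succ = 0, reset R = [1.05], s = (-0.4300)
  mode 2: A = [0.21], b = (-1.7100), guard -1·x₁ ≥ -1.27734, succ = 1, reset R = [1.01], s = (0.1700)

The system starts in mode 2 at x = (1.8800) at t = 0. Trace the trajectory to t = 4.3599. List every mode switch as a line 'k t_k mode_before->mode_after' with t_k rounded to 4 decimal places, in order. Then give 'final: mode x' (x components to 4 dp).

1 0.4375 2->1
2 1.7925 1->0
3 2.6383 0->1
4 3.9533 1->0
final: 0 0.7376

Mode 2: guard c·x = -1.2773 hit at Δt = 0.4375 (t = 0.4375), x⁻ = (1.2773) → reset → x⁺ = (1.4601), jump to mode 1
Mode 1: guard c·x = -0.7755 hit at Δt = 1.3550 (t = 1.7925), x⁻ = (0.7755) → reset → x⁺ = (0.3843), jump to mode 0
Mode 0: guard c·x = 1.3208 hit at Δt = 0.8458 (t = 2.6383), x⁻ = (1.3208) → reset → x⁺ = (1.4291), jump to mode 1
Mode 1: guard c·x = -0.7755 hit at Δt = 1.3150 (t = 3.9533), x⁻ = (0.7755) → reset → x⁺ = (0.3843), jump to mode 0
Mode 0: flow for 0.4066 to horizon, guard not reached → x = (0.7376)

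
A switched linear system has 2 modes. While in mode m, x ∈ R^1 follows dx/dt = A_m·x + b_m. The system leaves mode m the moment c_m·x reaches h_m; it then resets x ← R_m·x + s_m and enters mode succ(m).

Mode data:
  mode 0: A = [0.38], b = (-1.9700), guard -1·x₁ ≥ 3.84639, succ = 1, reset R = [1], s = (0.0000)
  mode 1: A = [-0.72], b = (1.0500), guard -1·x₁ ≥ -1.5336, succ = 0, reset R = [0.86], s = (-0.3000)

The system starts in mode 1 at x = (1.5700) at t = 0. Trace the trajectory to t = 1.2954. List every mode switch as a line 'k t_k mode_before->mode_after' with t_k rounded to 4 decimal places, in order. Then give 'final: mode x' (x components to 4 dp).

1 0.5479 1->0
final: 0 -0.3494

Mode 1: guard c·x = -1.5336 hit at Δt = 0.5479 (t = 0.5479), x⁻ = (1.5336) → reset → x⁺ = (1.0189), jump to mode 0
Mode 0: flow for 0.7475 to horizon, guard not reached → x = (-0.3494)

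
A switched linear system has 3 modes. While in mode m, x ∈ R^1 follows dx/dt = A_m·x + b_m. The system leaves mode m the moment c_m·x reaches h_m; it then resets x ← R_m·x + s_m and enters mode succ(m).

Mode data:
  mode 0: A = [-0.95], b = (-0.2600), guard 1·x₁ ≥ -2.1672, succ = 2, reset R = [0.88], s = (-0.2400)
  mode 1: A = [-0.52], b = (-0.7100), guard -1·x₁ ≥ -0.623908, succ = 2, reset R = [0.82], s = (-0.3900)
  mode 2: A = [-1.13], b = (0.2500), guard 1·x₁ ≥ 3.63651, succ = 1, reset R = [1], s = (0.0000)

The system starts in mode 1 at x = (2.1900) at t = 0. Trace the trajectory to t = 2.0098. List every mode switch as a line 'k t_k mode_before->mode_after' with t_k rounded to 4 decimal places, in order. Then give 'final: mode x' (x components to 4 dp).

1 1.1167 1->2
final: 2 0.1849

Mode 1: guard c·x = -0.6239 hit at Δt = 1.1167 (t = 1.1167), x⁻ = (0.6239) → reset → x⁺ = (0.1216), jump to mode 2
Mode 2: flow for 0.8931 to horizon, guard not reached → x = (0.1849)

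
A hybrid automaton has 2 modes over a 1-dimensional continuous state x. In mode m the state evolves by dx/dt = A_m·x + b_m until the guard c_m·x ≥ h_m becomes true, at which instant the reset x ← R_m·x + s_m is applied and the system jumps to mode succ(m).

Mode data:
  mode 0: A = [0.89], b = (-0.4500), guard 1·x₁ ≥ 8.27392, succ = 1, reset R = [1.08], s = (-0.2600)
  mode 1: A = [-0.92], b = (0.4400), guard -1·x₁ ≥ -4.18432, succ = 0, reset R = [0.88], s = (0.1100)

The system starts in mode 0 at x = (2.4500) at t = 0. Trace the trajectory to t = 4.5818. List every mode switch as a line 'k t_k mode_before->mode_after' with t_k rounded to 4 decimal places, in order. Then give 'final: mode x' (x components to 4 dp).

1 1.5563 0->1
2 2.4192 1->0
3 3.3857 0->1
4 4.2486 1->0
final: 0 4.9267

Mode 0: guard c·x = 8.2739 hit at Δt = 1.5563 (t = 1.5563), x⁻ = (8.2739) → reset → x⁺ = (8.6758), jump to mode 1
Mode 1: guard c·x = -4.1843 hit at Δt = 0.8629 (t = 2.4192), x⁻ = (4.1843) → reset → x⁺ = (3.7922), jump to mode 0
Mode 0: guard c·x = 8.2739 hit at Δt = 0.9665 (t = 3.3857), x⁻ = (8.2739) → reset → x⁺ = (8.6758), jump to mode 1
Mode 1: guard c·x = -4.1843 hit at Δt = 0.8629 (t = 4.2486), x⁻ = (4.1843) → reset → x⁺ = (3.7922), jump to mode 0
Mode 0: flow for 0.3332 to horizon, guard not reached → x = (4.9267)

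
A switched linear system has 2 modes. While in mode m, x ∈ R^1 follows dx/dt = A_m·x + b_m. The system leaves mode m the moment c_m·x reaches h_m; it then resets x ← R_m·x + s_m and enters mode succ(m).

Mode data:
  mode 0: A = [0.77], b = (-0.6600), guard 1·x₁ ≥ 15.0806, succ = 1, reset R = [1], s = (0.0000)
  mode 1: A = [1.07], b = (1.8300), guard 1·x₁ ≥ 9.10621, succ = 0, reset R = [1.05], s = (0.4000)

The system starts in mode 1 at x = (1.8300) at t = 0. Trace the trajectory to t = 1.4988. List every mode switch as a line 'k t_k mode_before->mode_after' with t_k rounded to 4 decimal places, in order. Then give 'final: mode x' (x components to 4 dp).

1 1.0438 1->0
final: 0 13.7814

Mode 1: guard c·x = 9.1062 hit at Δt = 1.0438 (t = 1.0438), x⁻ = (9.1062) → reset → x⁺ = (9.9615), jump to mode 0
Mode 0: flow for 0.4550 to horizon, guard not reached → x = (13.7814)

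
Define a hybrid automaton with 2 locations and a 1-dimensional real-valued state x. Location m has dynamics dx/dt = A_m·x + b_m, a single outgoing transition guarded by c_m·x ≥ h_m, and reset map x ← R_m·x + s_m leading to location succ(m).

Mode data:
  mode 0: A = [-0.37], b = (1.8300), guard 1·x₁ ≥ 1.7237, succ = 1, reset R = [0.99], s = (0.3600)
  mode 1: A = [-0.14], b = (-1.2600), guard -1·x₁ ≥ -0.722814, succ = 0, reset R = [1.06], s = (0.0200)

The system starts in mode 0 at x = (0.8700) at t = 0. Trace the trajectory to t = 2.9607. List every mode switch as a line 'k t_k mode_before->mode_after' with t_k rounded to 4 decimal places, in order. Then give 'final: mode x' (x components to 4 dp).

Mode 0: guard c·x = 1.7237 hit at Δt = 0.6352 (t = 0.6352), x⁻ = (1.7237) → reset → x⁺ = (2.0665), jump to mode 1
Mode 1: guard c·x = -0.7228 hit at Δt = 0.9246 (t = 1.5598), x⁻ = (0.7228) → reset → x⁺ = (0.7862), jump to mode 0
Mode 0: guard c·x = 1.7237 hit at Δt = 0.6902 (t = 2.2500), x⁻ = (1.7237) → reset → x⁺ = (2.0665), jump to mode 1
Mode 1: flow for 0.7107 to horizon, guard not reached → x = (1.0184)

1 0.6352 0->1
2 1.5598 1->0
3 2.2500 0->1
final: 1 1.0184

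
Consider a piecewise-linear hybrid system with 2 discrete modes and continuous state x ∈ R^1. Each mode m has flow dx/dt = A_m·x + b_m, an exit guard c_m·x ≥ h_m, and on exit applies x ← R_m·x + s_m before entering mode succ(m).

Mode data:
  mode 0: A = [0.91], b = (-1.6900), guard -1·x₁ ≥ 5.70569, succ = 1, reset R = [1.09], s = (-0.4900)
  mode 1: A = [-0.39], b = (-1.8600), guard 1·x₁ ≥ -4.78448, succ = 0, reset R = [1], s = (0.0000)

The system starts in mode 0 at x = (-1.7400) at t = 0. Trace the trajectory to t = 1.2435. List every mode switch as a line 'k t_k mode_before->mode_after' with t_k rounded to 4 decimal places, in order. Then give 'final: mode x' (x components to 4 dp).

Mode 0: guard c·x = 5.7057 hit at Δt = 0.8166 (t = 0.8166), x⁻ = (-5.7057) → reset → x⁺ = (-6.7092), jump to mode 1
Mode 1: flow for 0.4269 to horizon, guard not reached → x = (-6.4117)

1 0.8166 0->1
final: 1 -6.4117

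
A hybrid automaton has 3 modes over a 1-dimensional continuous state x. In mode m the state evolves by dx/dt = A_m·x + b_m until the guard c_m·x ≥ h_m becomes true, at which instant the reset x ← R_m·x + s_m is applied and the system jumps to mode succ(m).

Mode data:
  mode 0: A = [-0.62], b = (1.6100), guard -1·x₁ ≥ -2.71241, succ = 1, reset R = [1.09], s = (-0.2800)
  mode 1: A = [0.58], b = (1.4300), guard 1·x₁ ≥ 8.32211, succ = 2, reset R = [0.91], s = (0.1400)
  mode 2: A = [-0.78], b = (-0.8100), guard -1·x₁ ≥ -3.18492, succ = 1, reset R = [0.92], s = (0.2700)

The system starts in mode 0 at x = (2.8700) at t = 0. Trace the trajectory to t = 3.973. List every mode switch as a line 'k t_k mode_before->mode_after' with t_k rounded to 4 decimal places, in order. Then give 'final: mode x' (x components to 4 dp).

Mode 0: guard c·x = -2.7124 hit at Δt = 1.3869 (t = 1.3869), x⁻ = (2.7124) → reset → x⁺ = (2.6765), jump to mode 1
Mode 1: guard c·x = 8.3221 hit at Δt = 1.2775 (t = 2.6644), x⁻ = (8.3221) → reset → x⁺ = (7.7131), jump to mode 2
Mode 2: guard c·x = -3.1849 hit at Δt = 0.9341 (t = 3.5985), x⁻ = (3.1849) → reset → x⁺ = (3.2001), jump to mode 1
Mode 1: flow for 0.3745 to horizon, guard not reached → x = (4.5748)

1 1.3869 0->1
2 2.6644 1->2
3 3.5985 2->1
final: 1 4.5748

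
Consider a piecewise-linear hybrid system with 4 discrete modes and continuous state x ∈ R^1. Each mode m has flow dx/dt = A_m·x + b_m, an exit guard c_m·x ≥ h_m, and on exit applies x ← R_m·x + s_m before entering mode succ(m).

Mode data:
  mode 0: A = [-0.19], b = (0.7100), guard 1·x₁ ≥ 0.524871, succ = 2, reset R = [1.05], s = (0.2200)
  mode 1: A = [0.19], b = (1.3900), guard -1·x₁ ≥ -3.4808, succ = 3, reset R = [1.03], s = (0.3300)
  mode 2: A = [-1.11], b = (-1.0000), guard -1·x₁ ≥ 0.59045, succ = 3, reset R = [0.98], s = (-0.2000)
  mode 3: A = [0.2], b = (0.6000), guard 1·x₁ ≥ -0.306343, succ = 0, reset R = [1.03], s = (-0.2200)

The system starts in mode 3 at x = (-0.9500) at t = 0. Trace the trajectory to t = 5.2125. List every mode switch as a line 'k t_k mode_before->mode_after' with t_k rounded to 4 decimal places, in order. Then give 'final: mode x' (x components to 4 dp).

1 1.3653 3->0
2 2.8668 0->2
3 4.3837 2->3
final: 3 -0.3782

Mode 3: guard c·x = -0.3063 hit at Δt = 1.3653 (t = 1.3653), x⁻ = (-0.3063) → reset → x⁺ = (-0.5355), jump to mode 0
Mode 0: guard c·x = 0.5249 hit at Δt = 1.5015 (t = 2.8668), x⁻ = (0.5249) → reset → x⁺ = (0.7711), jump to mode 2
Mode 2: guard c·x = 0.5905 hit at Δt = 1.5169 (t = 4.3837), x⁻ = (-0.5905) → reset → x⁺ = (-0.7786), jump to mode 3
Mode 3: flow for 0.8288 to horizon, guard not reached → x = (-0.3782)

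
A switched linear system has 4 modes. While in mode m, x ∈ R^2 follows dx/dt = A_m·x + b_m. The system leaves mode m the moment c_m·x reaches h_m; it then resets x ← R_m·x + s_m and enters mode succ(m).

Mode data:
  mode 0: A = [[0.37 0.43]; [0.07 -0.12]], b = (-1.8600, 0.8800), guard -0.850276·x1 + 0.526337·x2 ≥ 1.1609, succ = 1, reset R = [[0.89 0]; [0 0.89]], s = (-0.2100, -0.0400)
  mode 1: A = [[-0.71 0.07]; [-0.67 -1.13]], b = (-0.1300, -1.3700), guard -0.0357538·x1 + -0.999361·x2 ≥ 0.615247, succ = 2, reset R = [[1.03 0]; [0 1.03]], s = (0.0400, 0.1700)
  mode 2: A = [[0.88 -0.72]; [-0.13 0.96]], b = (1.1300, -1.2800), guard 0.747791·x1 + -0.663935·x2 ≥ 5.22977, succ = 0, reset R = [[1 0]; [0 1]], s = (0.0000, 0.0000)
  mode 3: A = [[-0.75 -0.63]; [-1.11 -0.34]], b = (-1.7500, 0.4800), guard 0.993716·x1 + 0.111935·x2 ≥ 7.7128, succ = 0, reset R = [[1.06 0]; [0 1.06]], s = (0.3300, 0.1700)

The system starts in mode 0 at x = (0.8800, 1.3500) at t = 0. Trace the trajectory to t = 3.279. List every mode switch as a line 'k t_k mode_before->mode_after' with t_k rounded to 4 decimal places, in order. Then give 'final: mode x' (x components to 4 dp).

1 0.9991 0->1
2 2.5920 1->2
final: 2 1.4983 -2.1798

Mode 0: guard c·x = 1.1609 hit at Δt = 0.9991 (t = 0.9991), x⁻ = (-0.0954, 2.0516) → reset → x⁺ = (-0.2949, 1.7859), jump to mode 1
Mode 1: guard c·x = 0.6152 hit at Δt = 1.5929 (t = 2.5920), x⁻ = (-0.2159, -0.6079) → reset → x⁺ = (-0.1824, -0.4562), jump to mode 2
Mode 2: flow for 0.6870 to horizon, guard not reached → x = (1.4983, -2.1798)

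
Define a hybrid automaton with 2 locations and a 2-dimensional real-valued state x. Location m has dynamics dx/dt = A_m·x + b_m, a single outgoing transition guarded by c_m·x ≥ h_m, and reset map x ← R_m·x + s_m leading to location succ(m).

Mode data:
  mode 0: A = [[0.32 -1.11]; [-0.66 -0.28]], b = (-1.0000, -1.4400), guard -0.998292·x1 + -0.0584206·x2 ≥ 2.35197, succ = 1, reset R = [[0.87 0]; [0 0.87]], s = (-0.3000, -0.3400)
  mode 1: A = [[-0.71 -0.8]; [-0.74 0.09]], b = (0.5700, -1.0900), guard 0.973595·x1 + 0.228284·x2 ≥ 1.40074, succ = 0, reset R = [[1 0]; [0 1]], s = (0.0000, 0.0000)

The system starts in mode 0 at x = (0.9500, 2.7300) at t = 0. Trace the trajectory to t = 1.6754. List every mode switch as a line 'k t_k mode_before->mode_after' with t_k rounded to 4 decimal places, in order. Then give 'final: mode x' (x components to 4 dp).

1 1.0552 0->1
final: 1 -1.6372 1.0256

Mode 0: guard c·x = 2.3520 hit at Δt = 1.0552 (t = 1.0552), x⁻ = (-2.4286, 1.2411) → reset → x⁺ = (-2.4129, 0.7398), jump to mode 1
Mode 1: flow for 0.6202 to horizon, guard not reached → x = (-1.6372, 1.0256)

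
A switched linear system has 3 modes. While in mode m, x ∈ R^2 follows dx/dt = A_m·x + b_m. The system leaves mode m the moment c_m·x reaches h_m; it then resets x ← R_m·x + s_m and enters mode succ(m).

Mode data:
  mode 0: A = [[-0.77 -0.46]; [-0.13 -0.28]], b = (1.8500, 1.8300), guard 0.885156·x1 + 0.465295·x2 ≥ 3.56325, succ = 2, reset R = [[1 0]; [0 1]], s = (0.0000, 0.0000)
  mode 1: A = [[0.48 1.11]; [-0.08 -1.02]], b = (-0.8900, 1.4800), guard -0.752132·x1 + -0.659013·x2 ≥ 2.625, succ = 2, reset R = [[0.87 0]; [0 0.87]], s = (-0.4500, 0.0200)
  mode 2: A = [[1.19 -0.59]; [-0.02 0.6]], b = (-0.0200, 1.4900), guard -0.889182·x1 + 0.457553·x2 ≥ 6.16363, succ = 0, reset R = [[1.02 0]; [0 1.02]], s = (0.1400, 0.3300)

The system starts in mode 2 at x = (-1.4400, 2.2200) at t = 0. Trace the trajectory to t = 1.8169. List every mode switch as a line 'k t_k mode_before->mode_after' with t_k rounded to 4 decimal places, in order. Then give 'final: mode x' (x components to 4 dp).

1 0.6172 2->0
final: 0 -2.3273 5.7094

Mode 2: guard c·x = 6.1636 hit at Δt = 0.6172 (t = 0.6172), x⁻ = (-4.6839, 4.3684) → reset → x⁺ = (-4.6376, 4.7858), jump to mode 0
Mode 0: flow for 1.1997 to horizon, guard not reached → x = (-2.3273, 5.7094)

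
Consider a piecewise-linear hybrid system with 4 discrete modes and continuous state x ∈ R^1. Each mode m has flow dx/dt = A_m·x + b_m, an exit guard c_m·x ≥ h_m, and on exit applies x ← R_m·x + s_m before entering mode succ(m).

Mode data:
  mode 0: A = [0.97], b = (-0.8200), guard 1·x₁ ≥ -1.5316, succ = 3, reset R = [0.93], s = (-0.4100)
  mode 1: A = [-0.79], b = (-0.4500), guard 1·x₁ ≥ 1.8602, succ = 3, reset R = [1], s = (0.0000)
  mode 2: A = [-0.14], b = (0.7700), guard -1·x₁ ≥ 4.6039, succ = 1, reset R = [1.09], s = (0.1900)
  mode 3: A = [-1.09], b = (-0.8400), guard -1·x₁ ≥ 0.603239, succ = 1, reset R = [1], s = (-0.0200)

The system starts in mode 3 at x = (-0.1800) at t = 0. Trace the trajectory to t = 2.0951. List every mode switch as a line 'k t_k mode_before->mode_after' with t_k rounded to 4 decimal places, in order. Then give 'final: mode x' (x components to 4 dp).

Mode 3: guard c·x = 0.6032 hit at Δt = 1.1567 (t = 1.1567), x⁻ = (-0.6032) → reset → x⁺ = (-0.6232), jump to mode 1
Mode 1: flow for 0.9384 to horizon, guard not reached → x = (-0.5952)

1 1.1567 3->1
final: 1 -0.5952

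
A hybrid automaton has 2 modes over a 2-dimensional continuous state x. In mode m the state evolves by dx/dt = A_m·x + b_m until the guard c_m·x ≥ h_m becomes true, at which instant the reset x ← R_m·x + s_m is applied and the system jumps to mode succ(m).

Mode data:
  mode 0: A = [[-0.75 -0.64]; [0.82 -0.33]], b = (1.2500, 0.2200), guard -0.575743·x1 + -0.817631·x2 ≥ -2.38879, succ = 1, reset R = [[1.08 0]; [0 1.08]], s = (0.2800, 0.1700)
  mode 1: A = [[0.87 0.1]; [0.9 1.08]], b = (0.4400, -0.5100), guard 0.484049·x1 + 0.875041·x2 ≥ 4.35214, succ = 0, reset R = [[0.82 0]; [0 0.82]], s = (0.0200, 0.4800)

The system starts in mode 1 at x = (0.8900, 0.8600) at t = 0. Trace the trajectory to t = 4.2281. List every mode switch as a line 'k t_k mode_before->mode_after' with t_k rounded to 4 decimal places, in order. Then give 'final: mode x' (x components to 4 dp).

Mode 1: guard c·x = 4.3521 hit at Δt = 0.8756 (t = 0.8756), x⁻ = (2.7064, 3.4765) → reset → x⁺ = (2.2393, 3.3307), jump to mode 0
Mode 0: guard c·x = -2.3888 hit at Δt = 1.5261 (t = 2.4017), x⁻ = (-0.0921, 2.9865) → reset → x⁺ = (0.1805, 3.3954), jump to mode 1
Mode 1: guard c·x = 4.3521 hit at Δt = 0.3116 (t = 2.7133), x⁻ = (0.5360, 4.6771) → reset → x⁺ = (0.4595, 4.3152), jump to mode 0
Mode 0: guard c·x = -2.3888 hit at Δt = 0.8883 (t = 3.6016), x⁻ = (-0.5212, 3.2886) → reset → x⁺ = (-0.2829, 3.7217), jump to mode 1
Mode 1: guard c·x = 4.3521 hit at Δt = 0.3205 (t = 3.9222), x⁻ = (-0.0526, 5.0027) → reset → x⁺ = (-0.0231, 4.5822), jump to mode 0
Mode 0: flow for 0.3059 to horizon, guard not reached → x = (-0.4397, 4.1466)

1 0.8756 1->0
2 2.4017 0->1
3 2.7133 1->0
4 3.6016 0->1
5 3.9222 1->0
final: 0 -0.4397 4.1466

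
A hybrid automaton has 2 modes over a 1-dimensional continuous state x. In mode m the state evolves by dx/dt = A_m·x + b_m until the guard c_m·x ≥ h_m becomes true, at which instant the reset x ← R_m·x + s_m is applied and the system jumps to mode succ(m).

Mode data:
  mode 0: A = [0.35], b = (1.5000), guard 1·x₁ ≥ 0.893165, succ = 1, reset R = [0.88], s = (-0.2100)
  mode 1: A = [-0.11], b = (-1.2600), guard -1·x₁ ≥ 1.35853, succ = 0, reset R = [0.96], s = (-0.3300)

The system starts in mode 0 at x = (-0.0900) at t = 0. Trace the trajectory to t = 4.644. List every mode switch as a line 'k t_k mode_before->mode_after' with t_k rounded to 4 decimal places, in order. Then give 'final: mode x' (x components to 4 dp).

1 0.6015 0->1
2 2.1952 1->0
3 4.1079 0->1
final: 1 -0.1129

Mode 0: guard c·x = 0.8932 hit at Δt = 0.6015 (t = 0.6015), x⁻ = (0.8932) → reset → x⁺ = (0.5760), jump to mode 1
Mode 1: guard c·x = 1.3585 hit at Δt = 1.5937 (t = 2.1952), x⁻ = (-1.3585) → reset → x⁺ = (-1.6342), jump to mode 0
Mode 0: guard c·x = 0.8932 hit at Δt = 1.9127 (t = 4.1079), x⁻ = (0.8932) → reset → x⁺ = (0.5760), jump to mode 1
Mode 1: flow for 0.5361 to horizon, guard not reached → x = (-0.1129)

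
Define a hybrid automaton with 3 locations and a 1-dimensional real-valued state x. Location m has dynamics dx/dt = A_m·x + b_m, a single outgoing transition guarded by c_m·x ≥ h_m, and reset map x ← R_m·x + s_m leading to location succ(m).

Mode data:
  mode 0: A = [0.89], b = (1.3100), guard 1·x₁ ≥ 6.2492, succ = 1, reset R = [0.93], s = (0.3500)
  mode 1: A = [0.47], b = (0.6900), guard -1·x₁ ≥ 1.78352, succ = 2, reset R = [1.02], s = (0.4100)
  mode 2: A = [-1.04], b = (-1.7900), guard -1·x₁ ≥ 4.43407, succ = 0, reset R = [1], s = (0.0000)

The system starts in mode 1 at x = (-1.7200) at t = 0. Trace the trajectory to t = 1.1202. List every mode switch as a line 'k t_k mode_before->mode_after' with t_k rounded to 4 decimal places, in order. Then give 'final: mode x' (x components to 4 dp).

Mode 1: guard c·x = 1.7835 hit at Δt = 0.4784 (t = 0.4784), x⁻ = (-1.7835) → reset → x⁺ = (-1.4092), jump to mode 2
Mode 2: flow for 0.6418 to horizon, guard not reached → x = (-1.5611)

1 0.4784 1->2
final: 2 -1.5611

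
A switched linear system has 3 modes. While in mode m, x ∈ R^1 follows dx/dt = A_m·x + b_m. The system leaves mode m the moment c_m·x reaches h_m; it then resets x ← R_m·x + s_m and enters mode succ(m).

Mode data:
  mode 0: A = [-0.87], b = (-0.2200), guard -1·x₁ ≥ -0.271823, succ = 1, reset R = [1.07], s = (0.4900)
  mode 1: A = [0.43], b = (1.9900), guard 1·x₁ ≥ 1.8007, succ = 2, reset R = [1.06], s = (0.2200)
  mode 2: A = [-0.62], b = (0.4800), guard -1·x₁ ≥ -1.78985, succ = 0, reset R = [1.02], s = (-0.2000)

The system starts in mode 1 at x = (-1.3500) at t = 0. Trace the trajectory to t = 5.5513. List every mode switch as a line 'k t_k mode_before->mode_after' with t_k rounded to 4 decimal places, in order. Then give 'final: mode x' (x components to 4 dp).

Mode 1: guard c·x = 1.8007 hit at Δt = 1.5664 (t = 1.5664), x⁻ = (1.8007) → reset → x⁺ = (2.1287), jump to mode 2
Mode 2: guard c·x = -1.7898 hit at Δt = 0.4644 (t = 2.0308), x⁻ = (1.7899) → reset → x⁺ = (1.6256), jump to mode 0
Mode 0: guard c·x = -0.2718 hit at Δt = 1.4660 (t = 3.4968), x⁻ = (0.2718) → reset → x⁺ = (0.7809), jump to mode 1
Mode 1: guard c·x = 1.8007 hit at Δt = 0.4017 (t = 3.8985), x⁻ = (1.8007) → reset → x⁺ = (2.1287), jump to mode 2
Mode 2: guard c·x = -1.7898 hit at Δt = 0.4644 (t = 4.3629), x⁻ = (1.7899) → reset → x⁺ = (1.6256), jump to mode 0
Mode 0: flow for 1.1884 to horizon, guard not reached → x = (0.4152)

1 1.5664 1->2
2 2.0308 2->0
3 3.4968 0->1
4 3.8985 1->2
5 4.3629 2->0
final: 0 0.4152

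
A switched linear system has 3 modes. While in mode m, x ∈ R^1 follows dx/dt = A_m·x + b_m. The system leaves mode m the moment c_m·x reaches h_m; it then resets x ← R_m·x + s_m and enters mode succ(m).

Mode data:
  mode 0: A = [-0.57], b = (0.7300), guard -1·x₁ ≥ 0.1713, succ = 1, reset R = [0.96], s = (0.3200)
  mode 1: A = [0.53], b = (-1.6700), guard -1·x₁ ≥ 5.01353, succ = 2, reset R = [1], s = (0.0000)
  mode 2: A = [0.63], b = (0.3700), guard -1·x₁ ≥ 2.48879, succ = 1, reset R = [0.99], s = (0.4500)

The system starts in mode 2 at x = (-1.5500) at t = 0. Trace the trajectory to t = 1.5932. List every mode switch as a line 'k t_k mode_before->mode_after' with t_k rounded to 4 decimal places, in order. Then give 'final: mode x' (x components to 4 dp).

1 1.0804 2->1
final: 1 -3.6269

Mode 2: guard c·x = 2.4888 hit at Δt = 1.0804 (t = 1.0804), x⁻ = (-2.4888) → reset → x⁺ = (-2.0139), jump to mode 1
Mode 1: flow for 0.5128 to horizon, guard not reached → x = (-3.6269)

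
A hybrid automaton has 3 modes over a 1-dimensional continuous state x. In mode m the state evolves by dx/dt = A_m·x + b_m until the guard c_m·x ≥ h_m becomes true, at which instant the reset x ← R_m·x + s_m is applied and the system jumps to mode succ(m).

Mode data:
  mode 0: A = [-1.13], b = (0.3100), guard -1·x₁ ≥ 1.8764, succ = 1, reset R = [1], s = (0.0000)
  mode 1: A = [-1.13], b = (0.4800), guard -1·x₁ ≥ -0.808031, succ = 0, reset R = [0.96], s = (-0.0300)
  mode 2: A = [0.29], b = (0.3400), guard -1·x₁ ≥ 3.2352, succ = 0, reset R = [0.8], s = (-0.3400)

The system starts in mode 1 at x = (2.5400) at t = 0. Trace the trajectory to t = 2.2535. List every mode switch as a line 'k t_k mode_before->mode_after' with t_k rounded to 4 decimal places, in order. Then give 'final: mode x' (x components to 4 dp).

1 1.5117 1->0
final: 0 0.4782

Mode 1: guard c·x = -0.8080 hit at Δt = 1.5117 (t = 1.5117), x⁻ = (0.8080) → reset → x⁺ = (0.7457), jump to mode 0
Mode 0: flow for 0.7418 to horizon, guard not reached → x = (0.4782)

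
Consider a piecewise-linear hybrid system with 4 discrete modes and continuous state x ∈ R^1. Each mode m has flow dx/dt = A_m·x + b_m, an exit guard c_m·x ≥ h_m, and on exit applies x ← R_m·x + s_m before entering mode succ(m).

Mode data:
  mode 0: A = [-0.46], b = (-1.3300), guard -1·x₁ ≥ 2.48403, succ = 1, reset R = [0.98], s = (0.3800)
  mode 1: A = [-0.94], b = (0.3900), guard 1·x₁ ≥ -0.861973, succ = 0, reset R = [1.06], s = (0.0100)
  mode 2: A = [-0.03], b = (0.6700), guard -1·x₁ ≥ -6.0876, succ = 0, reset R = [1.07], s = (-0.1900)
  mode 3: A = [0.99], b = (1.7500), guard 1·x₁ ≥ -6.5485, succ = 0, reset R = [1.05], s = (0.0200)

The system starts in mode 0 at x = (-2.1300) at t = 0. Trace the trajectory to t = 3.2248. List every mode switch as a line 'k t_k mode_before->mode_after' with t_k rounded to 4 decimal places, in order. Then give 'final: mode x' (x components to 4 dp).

1 1.3599 0->1
2 2.0615 1->0
final: 0 -1.7274

Mode 0: guard c·x = 2.4840 hit at Δt = 1.3599 (t = 1.3599), x⁻ = (-2.4840) → reset → x⁺ = (-2.0543), jump to mode 1
Mode 1: guard c·x = -0.8620 hit at Δt = 0.7016 (t = 2.0615), x⁻ = (-0.8620) → reset → x⁺ = (-0.9037), jump to mode 0
Mode 0: flow for 1.1633 to horizon, guard not reached → x = (-1.7274)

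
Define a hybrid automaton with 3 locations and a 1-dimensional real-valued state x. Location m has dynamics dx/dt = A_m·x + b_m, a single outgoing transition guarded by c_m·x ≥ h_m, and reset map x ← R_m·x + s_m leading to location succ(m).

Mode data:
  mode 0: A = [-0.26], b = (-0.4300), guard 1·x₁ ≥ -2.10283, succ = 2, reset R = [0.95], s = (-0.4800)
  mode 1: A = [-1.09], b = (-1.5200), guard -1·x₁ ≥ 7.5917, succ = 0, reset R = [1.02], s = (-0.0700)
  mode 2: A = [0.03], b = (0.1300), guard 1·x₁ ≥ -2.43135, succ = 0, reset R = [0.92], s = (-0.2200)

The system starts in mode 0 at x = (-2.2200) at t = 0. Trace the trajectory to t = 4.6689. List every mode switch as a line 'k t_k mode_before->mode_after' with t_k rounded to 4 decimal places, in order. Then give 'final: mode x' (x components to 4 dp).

1 0.8918 0->2
2 1.7140 2->0
3 3.9500 0->2
final: 2 -2.4372

Mode 0: guard c·x = -2.1028 hit at Δt = 0.8918 (t = 0.8918), x⁻ = (-2.1028) → reset → x⁺ = (-2.4777), jump to mode 2
Mode 2: guard c·x = -2.4314 hit at Δt = 0.8222 (t = 1.7140), x⁻ = (-2.4314) → reset → x⁺ = (-2.4568), jump to mode 0
Mode 0: guard c·x = -2.1028 hit at Δt = 2.2360 (t = 3.9500), x⁻ = (-2.1028) → reset → x⁺ = (-2.4777), jump to mode 2
Mode 2: flow for 0.7189 to horizon, guard not reached → x = (-2.4372)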